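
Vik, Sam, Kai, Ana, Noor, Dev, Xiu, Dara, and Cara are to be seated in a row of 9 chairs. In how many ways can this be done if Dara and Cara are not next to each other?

There are 9! = 362880 arrangements in all. If Dara and Cara are adjacent, merging them into one block gives 2·(8)! = 80640 arrangements.
So 362880 − 80640 = 282240 arrangements keep them apart.

282240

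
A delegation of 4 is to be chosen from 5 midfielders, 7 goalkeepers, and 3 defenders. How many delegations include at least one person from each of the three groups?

With no constraint there are C(15,4) = 1365 possible selections.
Selections missing a whole group: no midfielders → C(10,4) = 210; no goalkeepers → C(8,4) = 70; no defenders → C(12,4) = 495.
Add back selections omitting two groups (i.e. drawn from a single group): C(5,4) + C(7,4) + C(3,4) = 40.
By inclusion–exclusion: 1365 − 775 + 40 = 630.

630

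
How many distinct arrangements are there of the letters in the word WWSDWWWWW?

72

WWSDWWWWW has 9 letters with W appearing 7 times.
The number of distinct arrangements is 9!/(7!) = 362880/5040 = 72.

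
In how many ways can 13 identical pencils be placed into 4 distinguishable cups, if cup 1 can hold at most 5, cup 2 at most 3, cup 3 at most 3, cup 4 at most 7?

48

Without the upper bounds there are C(16,3) = 560 ways to split 13 among 4 cups.
Subtract solutions that violate a single cap (substitute x_i' = x_i − (cap_i+1)): x_1 ≥ 6 gives C(10,3) = 120; x_2 ≥ 4 gives C(12,3) = 220; x_3 ≥ 4 gives C(12,3) = 220; x_4 ≥ 8 gives C(8,3) = 56. Together 616.
Add back pairs where two caps are both exceeded: 20 + 20 + 0 + 56 + 4 + 4 = 104.
By inclusion–exclusion the count is 560 − 616 + 104 = 48.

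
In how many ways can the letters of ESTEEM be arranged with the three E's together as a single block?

24

Treat the 3 copies of E as a single block. The multiset to arrange is then {EEE, M, S, T}, 4 items in all.
All 4 items are distinct, so there are (4)! = 24 arrangements.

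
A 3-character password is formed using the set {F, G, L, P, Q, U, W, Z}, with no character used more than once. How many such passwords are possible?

336

With no repetition, fill the 3 characters in order: 8 choices, then 7, down to 6.
That product is 8 × 7 × 6 = 336.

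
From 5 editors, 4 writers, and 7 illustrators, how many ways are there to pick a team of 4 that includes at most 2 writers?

1771

Split by how many writers are chosen (0 through 2).
Sum: C(4,0)·C(12,4) + C(4,1)·C(12,3) + C(4,2)·C(12,2) = 495 + 880 + 396 = 1771.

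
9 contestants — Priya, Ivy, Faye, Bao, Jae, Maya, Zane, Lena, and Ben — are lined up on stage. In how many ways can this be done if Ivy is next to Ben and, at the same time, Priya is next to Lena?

20160

Treat {Ivy,Ben} as one block (2 orders) and {Priya,Lena} as another (2 orders).
That leaves 7 units to arrange: 2 × 2 × 7! = 4 × 5040 = 20160.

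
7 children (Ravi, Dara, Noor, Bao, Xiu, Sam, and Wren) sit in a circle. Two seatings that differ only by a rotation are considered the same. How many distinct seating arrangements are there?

Fix one person's seat to break rotational symmetry; the remaining 6 people can be arranged in (6)! = 720 ways.

720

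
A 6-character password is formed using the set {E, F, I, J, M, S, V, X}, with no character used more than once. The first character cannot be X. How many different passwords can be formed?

17640

The first character has 8−1 = 7 choices (anything except X).
The remaining 5 characters are filled from the other 7 symbols without repetition: 7 × 6 × 5 × 4 × 3 = 2520.
Total: 7 × 2520 = 17640.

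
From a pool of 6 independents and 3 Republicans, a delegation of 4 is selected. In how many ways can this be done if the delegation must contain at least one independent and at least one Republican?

With no constraint there are C(9,4) = 126 possible selections.
Subtract selections that omit an entire group: no independents → C(3,4) = 0; no Republicans → C(6,4) = 15.
Both groups omitted at once is impossible, so 126 − 15 = 111.

111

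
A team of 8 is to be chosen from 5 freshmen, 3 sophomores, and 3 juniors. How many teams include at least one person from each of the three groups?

With no constraint there are C(11,8) = 165 possible selections.
Selections missing a whole group: no freshmen → C(6,8) = 0; no sophomores → C(8,8) = 1; no juniors → C(8,8) = 1.
Add back selections omitting two groups (i.e. drawn from a single group): C(5,8) + C(3,8) + C(3,8) = 0.
By inclusion–exclusion: 165 − 2 + 0 = 163.

163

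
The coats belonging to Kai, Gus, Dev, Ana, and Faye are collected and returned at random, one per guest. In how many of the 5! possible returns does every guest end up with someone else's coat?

This is the derangement count D_5: permutations of 5 items with no fixed point.
By inclusion–exclusion this is Σ_{j=0}^{5} (−1)^j C(5,j)·(5−j)!.
Computing: 120 − 120 + 60 − 20 + 5 − 1 = 44.

44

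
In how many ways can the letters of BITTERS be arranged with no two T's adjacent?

1800

There are 7!/(2!) = 2520 arrangements of BITTERS in total.
If the two T's are adjacent, glue them into one block, leaving 6 items to arrange: (6)! = 720 ways.
Hence 2520 − 720 = 1800.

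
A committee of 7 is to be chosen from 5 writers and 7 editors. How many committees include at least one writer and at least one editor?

Total 7-person selections from all 12: C(12,7) = 792.
Selections missing a whole group: no writers → C(7,7) = 1; no editors → C(5,7) = 0.
Both groups omitted at once is impossible, so 792 − 1 = 791.

791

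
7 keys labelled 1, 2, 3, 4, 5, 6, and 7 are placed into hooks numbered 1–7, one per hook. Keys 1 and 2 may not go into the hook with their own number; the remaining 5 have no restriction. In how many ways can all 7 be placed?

3720

Let Aᵢ (for i ∈ {1, 2}) be the placements that put key i in its forbidden hook. Any j of these fix j positions, leaving (7−j)! ways to fill the rest, and there are C(2,j) ways to pick which j.
By inclusion–exclusion, the number of valid placements is Σ_{j=0}^{2} (−1)^j C(2,j)·(7−j)!.
Computing: 5040 − 1440 + 120 = 3720.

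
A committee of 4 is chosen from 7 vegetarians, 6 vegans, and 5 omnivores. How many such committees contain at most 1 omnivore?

Split by how many omnivores are chosen (0 through 1).
Sum: C(5,0)·C(13,4) + C(5,1)·C(13,3) = 715 + 1430 = 2145.

2145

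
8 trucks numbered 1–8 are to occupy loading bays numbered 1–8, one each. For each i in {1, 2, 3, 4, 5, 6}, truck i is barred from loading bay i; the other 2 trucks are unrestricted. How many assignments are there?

18806

Let Aᵢ (for 1 ≤ i ≤ 6) be the placements that put truck i in its forbidden loading bay. Any j of these fix j positions, leaving (8−j)! ways to fill the rest, and there are C(6,j) ways to pick which j.
By inclusion–exclusion, the number of valid placements is Σ_{j=0}^{6} (−1)^j C(6,j)·(8−j)!.
Computing: 40320 − 30240 + 10800 − 2400 + 360 − 36 + 2 = 18806.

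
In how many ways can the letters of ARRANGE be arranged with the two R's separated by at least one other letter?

900

Total arrangements of ARRANGE: 7!/(2!·2!) = 1260.
Arrangements with the R's together: treat RR as one letter, giving (6)!/(2!) = 360.
Subtracting, 1260 − 360 = 900 arrangements keep the R's apart.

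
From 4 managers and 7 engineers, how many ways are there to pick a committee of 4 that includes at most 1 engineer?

Split by how many engineers are chosen (0 through 1).
Sum: C(7,0)·C(4,4) + C(7,1)·C(4,3) = 1 + 28 = 29.

29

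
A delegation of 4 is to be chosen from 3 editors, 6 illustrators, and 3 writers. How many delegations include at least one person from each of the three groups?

243

With no constraint there are C(12,4) = 495 possible selections.
Selections missing a whole group: no editors → C(9,4) = 126; no illustrators → C(6,4) = 15; no writers → C(9,4) = 126.
Add back selections omitting two groups (i.e. drawn from a single group): C(3,4) + C(6,4) + C(3,4) = 15.
By inclusion–exclusion: 495 − 267 + 15 = 243.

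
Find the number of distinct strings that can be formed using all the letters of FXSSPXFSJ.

15120

FXSSPXFSJ has 9 letters with F appearing twice, S appearing 3 times, and X appearing twice.
The number of distinct arrangements is 9!/(3!·2!·2!) = 362880/24 = 15120.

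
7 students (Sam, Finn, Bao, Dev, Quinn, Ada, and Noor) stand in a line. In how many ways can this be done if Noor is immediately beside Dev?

1440

Treat {Noor, Dev} as a single unit. There are 6 units to order, and the pair itself can be ordered 2 ways.
So the count is 2·(6)! = 1440.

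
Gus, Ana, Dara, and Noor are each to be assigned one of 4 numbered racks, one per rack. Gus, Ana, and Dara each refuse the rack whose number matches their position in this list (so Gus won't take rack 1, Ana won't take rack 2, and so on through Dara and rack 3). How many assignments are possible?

11

Let Aᵢ (for i ∈ {1, 2, 3}) be the placements that put person i in their forbidden rack. Any j of these fix j positions, leaving (4−j)! ways to fill the rest, and there are C(3,j) ways to pick which j.
By inclusion–exclusion, the number of valid placements is Σ_{j=0}^{3} (−1)^j C(3,j)·(4−j)!.
Computing: 24 − 18 + 6 − 1 = 11.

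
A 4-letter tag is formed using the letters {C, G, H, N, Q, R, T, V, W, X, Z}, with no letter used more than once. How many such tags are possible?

This is a permutation of 4 out of 11: P(11,4) = 11!/7!.
That product is 11 × 10 × 9 × 8 = 7920.

7920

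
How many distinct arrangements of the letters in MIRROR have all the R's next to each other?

Treat the 3 copies of R as a single block. The multiset to arrange is then {RRR, I, M, O}, 4 items in all.
All 4 items are distinct, so there are (4)! = 24 arrangements.

24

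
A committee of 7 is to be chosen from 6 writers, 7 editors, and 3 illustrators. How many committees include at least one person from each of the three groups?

Total 7-person selections from all 16: C(16,7) = 11440.
Subtract selections that omit an entire group: no writers → C(10,7) = 120; no editors → C(9,7) = 36; no illustrators → C(13,7) = 1716.
Add back selections omitting two groups (i.e. drawn from a single group): C(6,7) + C(7,7) + C(3,7) = 1.
By inclusion–exclusion: 11440 − 1872 + 1 = 9569.

9569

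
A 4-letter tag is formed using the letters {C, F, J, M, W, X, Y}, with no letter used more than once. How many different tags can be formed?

Choose and order 4 of the 7 symbols: the first letter has 7 options, the next 6, then 5, 4.
7 × 6 × 5 × 4 = 840.

840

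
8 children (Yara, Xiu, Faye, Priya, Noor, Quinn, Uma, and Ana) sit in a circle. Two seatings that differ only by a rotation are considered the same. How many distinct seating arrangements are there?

Around a circle, 8 distinct people have 8!/8 = (7)! = 5040 rotationally distinct seatings.

5040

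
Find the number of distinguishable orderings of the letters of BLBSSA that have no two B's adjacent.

120

Total arrangements of BLBSSA: 6!/(2!·2!) = 180.
If the two B's are adjacent, glue them into one block, leaving 5 items to arrange: (5)!/(2!) = 60 ways.
Hence 180 − 60 = 120.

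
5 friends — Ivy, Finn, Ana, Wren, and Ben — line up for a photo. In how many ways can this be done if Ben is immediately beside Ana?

48

Treat {Ben, Ana} as a single unit. There are 4 units to order, and the pair itself can be ordered 2 ways.
So the count is 2·(4)! = 48.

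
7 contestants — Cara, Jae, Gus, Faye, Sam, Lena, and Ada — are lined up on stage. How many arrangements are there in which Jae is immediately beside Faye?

Treat {Jae, Faye} as a single unit. There are 6 units to order, and the pair itself can be ordered 2 ways.
So the count is 2·(6)! = 1440.

1440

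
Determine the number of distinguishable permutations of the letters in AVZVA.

AVZVA has 5 letters with A appearing twice and V appearing twice.
So there are 5! / (2!·2!) = 30 distinguishable arrangements.

30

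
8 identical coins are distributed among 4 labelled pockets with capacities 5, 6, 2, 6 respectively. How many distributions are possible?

Ignoring the caps, the number of non-negative solutions to x_1+…+x_4 = 8 is C(11,3) = 165.
Subtract solutions that violate a single cap (substitute x_i' = x_i − (cap_i+1)): x_1 ≥ 6 gives C(5,3) = 10; x_2 ≥ 7 gives C(4,3) = 4; x_3 ≥ 3 gives C(8,3) = 56; x_4 ≥ 7 gives C(4,3) = 4. Together 74.
No two caps can be exceeded simultaneously, so the pair terms are all 0.
By inclusion–exclusion the count is 165 − 74 + 0 = 91.

91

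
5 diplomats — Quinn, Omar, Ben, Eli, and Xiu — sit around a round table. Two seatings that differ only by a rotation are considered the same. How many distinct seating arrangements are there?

Around a circle, 5 distinct people have 5!/5 = (4)! = 24 rotationally distinct seatings.

24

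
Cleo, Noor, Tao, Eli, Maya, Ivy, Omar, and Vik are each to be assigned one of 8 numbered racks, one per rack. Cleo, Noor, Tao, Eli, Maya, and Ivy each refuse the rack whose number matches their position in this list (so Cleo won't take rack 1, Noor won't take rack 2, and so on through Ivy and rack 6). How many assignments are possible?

18806

Let Aᵢ (for 1 ≤ i ≤ 6) be the placements that put person i in their forbidden rack. Any j of these fix j positions, leaving (8−j)! ways to fill the rest, and there are C(6,j) ways to pick which j.
By inclusion–exclusion, the number of valid placements is Σ_{j=0}^{6} (−1)^j C(6,j)·(8−j)!.
Computing: 40320 − 30240 + 10800 − 2400 + 360 − 36 + 2 = 18806.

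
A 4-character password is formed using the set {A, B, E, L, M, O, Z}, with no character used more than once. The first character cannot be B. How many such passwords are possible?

720

The first character has 7−1 = 6 choices (anything except B).
The remaining 3 characters are filled from the other 6 symbols without repetition: 6 × 5 × 4 = 120.
Total: 6 × 120 = 720.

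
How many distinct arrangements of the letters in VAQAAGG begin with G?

Fix G in the first position and arrange the remaining 6 letters.
Those 6 letters have A appearing 3 times, giving (6)!/(3!) = 120.

120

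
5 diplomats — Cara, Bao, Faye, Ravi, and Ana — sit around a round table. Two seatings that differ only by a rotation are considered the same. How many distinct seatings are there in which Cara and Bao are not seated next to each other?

Without the restriction there are (4)! = 24 seatings.
Seatings with Cara beside Bao: treat them as a block with 2 internal orders, giving 2 × (3)! = 12.
Subtracting, 24 − 12 = 12.

12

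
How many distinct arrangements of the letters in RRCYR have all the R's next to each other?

6

Treat the 3 copies of R as a single block. The multiset to arrange is then {RRR, C, Y}, 3 items in all.
All 3 items are distinct, so there are (3)! = 6 arrangements.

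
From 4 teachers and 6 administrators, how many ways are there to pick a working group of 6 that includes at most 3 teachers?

195

Split by how many teachers are chosen (0 through 3).
Sum: C(4,0)·C(6,6) + C(4,1)·C(6,5) + C(4,2)·C(6,4) + C(4,3)·C(6,3) = 1 + 24 + 90 + 80 = 195.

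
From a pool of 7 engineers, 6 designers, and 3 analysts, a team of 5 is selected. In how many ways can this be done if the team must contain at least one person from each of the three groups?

2730

Total 5-person selections from all 16: C(16,5) = 4368.
Selections missing a whole group: no engineers → C(9,5) = 126; no designers → C(10,5) = 252; no analysts → C(13,5) = 1287.
Add back selections omitting two groups (i.e. drawn from a single group): C(7,5) + C(6,5) + C(3,5) = 27.
By inclusion–exclusion: 4368 − 1665 + 27 = 2730.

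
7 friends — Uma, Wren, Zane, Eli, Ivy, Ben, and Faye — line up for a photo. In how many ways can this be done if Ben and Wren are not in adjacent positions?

3600

Of the 7! = 5040 arrangements, those with Ben and Wren adjacent number 2 × 6! = 1440 (treat the pair as a block with 2 internal orders).
So 5040 − 1440 = 3600 arrangements keep them apart.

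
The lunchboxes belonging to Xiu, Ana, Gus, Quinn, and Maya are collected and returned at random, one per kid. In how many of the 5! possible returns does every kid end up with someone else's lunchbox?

44

Count assignments avoiding every fixed point. For any j of the 5 kids fixed to their own lunchbox, the other 5−j can be arranged in (5−j)! ways.
By inclusion–exclusion this is Σ_{j=0}^{5} (−1)^j C(5,j)·(5−j)!.
Computing: 120 − 120 + 60 − 20 + 5 − 1 = 44.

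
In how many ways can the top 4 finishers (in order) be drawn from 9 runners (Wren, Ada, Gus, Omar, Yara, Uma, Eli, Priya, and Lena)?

3024

This is an ordered selection of 4 from 9: P(9,4).
That gives 9 × 8 × 7 × 6 = 3024.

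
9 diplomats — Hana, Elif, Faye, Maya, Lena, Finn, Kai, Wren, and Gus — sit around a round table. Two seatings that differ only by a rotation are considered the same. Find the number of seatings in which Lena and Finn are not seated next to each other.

30240

All circular seatings of 9 people number (8)! = 40320.
Those with Lena next to Finn: fuse the pair into one unit and seat 8 units around a circle — 2·(7)! = 10080.
Subtracting, 40320 − 10080 = 30240.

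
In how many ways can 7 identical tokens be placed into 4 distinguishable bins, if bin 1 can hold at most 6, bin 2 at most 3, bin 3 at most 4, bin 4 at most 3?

By stars and bars, unrestricted non-negative solutions to x_1+…+x_4 = 7 number C(7+3,3) = 120.
Subtract solutions that violate a single cap (substitute x_i' = x_i − (cap_i+1)): x_1 ≥ 7 gives C(3,3) = 1; x_2 ≥ 4 gives C(6,3) = 20; x_3 ≥ 5 gives C(5,3) = 10; x_4 ≥ 4 gives C(6,3) = 20. Together 51.
No two caps can be exceeded simultaneously, so the pair terms are all 0.
By inclusion–exclusion the count is 120 − 51 + 0 = 69.

69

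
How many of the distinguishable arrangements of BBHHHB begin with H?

With the first slot taken by H, it remains to arrange the other 5 letters (BBHHB).
Those 5 letters have B appearing 3 times and H appearing twice, giving (5)!/(3!·2!) = 10.

10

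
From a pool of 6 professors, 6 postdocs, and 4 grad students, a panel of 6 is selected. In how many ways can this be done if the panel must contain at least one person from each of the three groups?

With no constraint there are C(16,6) = 8008 possible selections.
Selections missing a whole group: no professors → C(10,6) = 210; no postdocs → C(10,6) = 210; no grad students → C(12,6) = 924.
Add back selections omitting two groups (i.e. drawn from a single group): C(6,6) + C(6,6) + C(4,6) = 2.
By inclusion–exclusion: 8008 − 1344 + 2 = 6666.

6666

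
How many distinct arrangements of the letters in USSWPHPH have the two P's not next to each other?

There are 8!/(2!·2!·2!) = 5040 arrangements of USSWPHPH in total.
If the two P's are adjacent, glue them into one block, leaving 7 items to arrange: (7)!/(2!·2!) = 1260 ways.
Hence 5040 − 1260 = 3780.

3780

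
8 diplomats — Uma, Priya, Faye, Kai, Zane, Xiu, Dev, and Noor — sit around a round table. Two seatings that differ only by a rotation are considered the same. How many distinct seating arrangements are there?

Fix one person's seat to break rotational symmetry; the remaining 7 people can be arranged in (7)! = 5040 ways.

5040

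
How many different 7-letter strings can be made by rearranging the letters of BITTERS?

The 7 letters of BITTERS have repeats: T appearing twice.
So there are 7! / (2!) = 2520 distinguishable arrangements.

2520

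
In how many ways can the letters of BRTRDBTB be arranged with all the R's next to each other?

Treat the 2 copies of R as a single block. The multiset to arrange is then {RR, B, B, B, D, T, T}, 7 items in all.
That gives (7)!/(3!·2!) = 420 arrangements.

420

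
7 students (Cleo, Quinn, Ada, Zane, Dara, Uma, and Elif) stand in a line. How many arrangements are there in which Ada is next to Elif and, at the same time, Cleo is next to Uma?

Treat {Ada,Elif} as one block (2 orders) and {Cleo,Uma} as another (2 orders).
That leaves 5 units to arrange: 2 × 2 × 5! = 4 × 120 = 480.

480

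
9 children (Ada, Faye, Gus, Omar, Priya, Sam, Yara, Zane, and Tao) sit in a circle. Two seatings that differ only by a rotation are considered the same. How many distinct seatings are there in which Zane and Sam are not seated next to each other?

30240

Without the restriction there are (8)! = 40320 seatings.
Seatings with Zane beside Sam: treat them as a block with 2 internal orders, giving 2 × (7)! = 10080.
Subtracting, 40320 − 10080 = 30240.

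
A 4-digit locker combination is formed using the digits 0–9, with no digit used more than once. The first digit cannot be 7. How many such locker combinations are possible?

4536

The first digit has 10−1 = 9 choices (anything except 7).
The remaining 3 digits are filled from the other 9 symbols without repetition: 9 × 8 × 7 = 504.
Total: 9 × 504 = 4536.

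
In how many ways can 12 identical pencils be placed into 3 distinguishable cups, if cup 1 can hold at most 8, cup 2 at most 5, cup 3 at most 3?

Without the upper bounds there are C(14,2) = 91 ways to split 12 among 3 cups.
Subtract solutions that violate a single cap (substitute x_i' = x_i − (cap_i+1)): x_1 ≥ 9 gives C(5,2) = 10; x_2 ≥ 6 gives C(8,2) = 28; x_3 ≥ 4 gives C(10,2) = 45. Together 83.
Add back pairs where two caps are both exceeded: 0 + 0 + 6 = 6.
By inclusion–exclusion the count is 91 − 83 + 6 = 14.

14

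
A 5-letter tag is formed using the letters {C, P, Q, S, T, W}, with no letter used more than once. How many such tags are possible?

720

With no repetition, fill the 5 letters in order: 6 choices, then 5, down to 2.
That product is 6 × 5 × 4 × 3 × 2 = 720.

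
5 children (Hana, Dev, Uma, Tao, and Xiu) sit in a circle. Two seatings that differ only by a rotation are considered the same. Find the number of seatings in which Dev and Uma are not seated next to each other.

All circular seatings of 5 people number (4)! = 24.
Those with Dev next to Uma: fuse the pair into one unit and seat 4 units around a circle — 2·(3)! = 12.
Subtracting, 24 − 12 = 12.

12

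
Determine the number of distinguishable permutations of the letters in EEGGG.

10

EEGGG has 5 letters with E appearing twice and G appearing 3 times.
The number of distinct arrangements is 5!/(3!·2!) = 120/12 = 10.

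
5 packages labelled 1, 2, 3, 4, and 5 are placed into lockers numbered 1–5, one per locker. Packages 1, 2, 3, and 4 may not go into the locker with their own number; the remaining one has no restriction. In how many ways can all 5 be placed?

Let Aᵢ (for 1 ≤ i ≤ 4) be the placements that put package i in its forbidden locker. Any j of these fix j positions, leaving (5−j)! ways to fill the rest, and there are C(4,j) ways to pick which j.
By inclusion–exclusion, the number of valid placements is Σ_{j=0}^{4} (−1)^j C(4,j)·(5−j)!.
Computing: 120 − 96 + 36 − 8 + 1 = 53.

53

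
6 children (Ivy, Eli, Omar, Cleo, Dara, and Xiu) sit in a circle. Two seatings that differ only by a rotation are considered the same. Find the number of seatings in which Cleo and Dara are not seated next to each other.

72

Without the restriction there are (5)! = 120 seatings.
Those with Cleo next to Dara: fuse the pair into one unit and seat 5 units around a circle — 2·(4)! = 48.
Subtracting, 120 − 48 = 72.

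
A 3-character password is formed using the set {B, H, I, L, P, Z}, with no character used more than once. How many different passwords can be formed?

120

Choose and order 3 of the 6 symbols: the first character has 6 options, the next 5, then 4.
6 × 5 × 4 = 120.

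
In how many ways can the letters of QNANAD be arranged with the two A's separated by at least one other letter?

Total arrangements of QNANAD: 6!/(2!·2!) = 180.
If the two A's are adjacent, glue them into one block, leaving 5 items to arrange: (5)!/(2!) = 60 ways.
Subtracting, 180 − 60 = 120 arrangements keep the A's apart.

120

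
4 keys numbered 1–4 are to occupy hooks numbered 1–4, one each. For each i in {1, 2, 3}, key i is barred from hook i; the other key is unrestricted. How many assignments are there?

11

Let Aᵢ (for i ∈ {1, 2, 3}) be the placements that put key i in its forbidden hook. Any j of these fix j positions, leaving (4−j)! ways to fill the rest, and there are C(3,j) ways to pick which j.
By inclusion–exclusion, the number of valid placements is Σ_{j=0}^{3} (−1)^j C(3,j)·(4−j)!.
Computing: 24 − 18 + 6 − 1 = 11.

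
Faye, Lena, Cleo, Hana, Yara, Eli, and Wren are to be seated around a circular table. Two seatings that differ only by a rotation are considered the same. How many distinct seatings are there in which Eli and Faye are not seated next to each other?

All circular seatings of 7 people number (6)! = 720.
Seatings with Eli beside Faye: treat them as a block with 2 internal orders, giving 2 × (5)! = 240.
Subtracting, 720 − 240 = 480.

480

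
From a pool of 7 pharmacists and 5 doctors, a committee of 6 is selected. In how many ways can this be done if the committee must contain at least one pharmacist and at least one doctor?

917

Unrestricted: C(12,6) = 924 ways to pick any 6 of the 12.
Selections missing a whole group: no pharmacists → C(5,6) = 0; no doctors → C(7,6) = 7.
Both groups omitted at once is impossible, so 924 − 7 = 917.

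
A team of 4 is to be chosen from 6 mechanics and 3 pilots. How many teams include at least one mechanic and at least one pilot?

111

With no constraint there are C(9,4) = 126 possible selections.
Subtract selections that omit an entire group: no mechanics → C(3,4) = 0; no pilots → C(6,4) = 15.
Both groups omitted at once is impossible, so 126 − 15 = 111.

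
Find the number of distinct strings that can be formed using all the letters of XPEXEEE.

105

Letter multiplicities in XPEXEEE: E×4, P×1, X×2.
So there are 7! / (4!·2!) = 105 distinguishable arrangements.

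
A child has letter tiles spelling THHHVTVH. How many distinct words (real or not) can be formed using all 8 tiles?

Letter multiplicities in THHHVTVH: H×4, T×2, V×2.
Dividing 8! = 40320 by 4!·2!·2! = 96 for the repeated letters gives 420.

420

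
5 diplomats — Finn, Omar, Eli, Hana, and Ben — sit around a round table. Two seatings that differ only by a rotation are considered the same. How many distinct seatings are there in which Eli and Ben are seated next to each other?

12

Treat {Eli, Ben} as one unit (2 internal orders) and seat the resulting 4 units around the table: (3)! circular arrangements.
So 2 × (3)! = 2 × 6 = 12.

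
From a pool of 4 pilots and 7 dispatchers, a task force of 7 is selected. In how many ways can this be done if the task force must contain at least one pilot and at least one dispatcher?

Total 7-person selections from all 11: C(11,7) = 330.
Subtract selections that omit an entire group: no pilots → C(7,7) = 1; no dispatchers → C(4,7) = 0.
Both groups omitted at once is impossible, so 330 − 1 = 329.

329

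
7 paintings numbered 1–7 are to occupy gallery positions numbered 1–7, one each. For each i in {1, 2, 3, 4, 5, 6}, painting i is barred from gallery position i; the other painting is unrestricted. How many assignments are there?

2119

Let Aᵢ (for 1 ≤ i ≤ 6) be the placements that put painting i in its forbidden gallery position. Any j of these fix j positions, leaving (7−j)! ways to fill the rest, and there are C(6,j) ways to pick which j.
By inclusion–exclusion, the number of valid placements is Σ_{j=0}^{6} (−1)^j C(6,j)·(7−j)!.
Computing: 5040 − 4320 + 1800 − 480 + 90 − 12 + 1 = 2119.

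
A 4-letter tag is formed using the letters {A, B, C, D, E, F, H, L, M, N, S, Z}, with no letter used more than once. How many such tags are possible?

11880

This is a permutation of 4 out of 12: P(12,4) = 12!/8!.
That product is 12 × 11 × 10 × 9 = 11880.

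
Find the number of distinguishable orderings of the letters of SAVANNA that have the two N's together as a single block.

120

Treat the 2 copies of N as a single block. The multiset to arrange is then {NN, A, A, A, S, V}, 6 items in all.
That gives (6)!/(3!) = 120 arrangements.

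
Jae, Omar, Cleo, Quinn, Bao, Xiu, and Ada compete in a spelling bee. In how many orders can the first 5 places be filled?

There are 7 choices for 1st place, 6 for 2nd, and so on down to 3 for position 5.
That gives 7 × 6 × 5 × 4 × 3 = 2520.

2520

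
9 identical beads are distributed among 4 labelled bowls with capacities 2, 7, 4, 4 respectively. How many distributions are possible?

70

By stars and bars, unrestricted non-negative solutions to x_1+…+x_4 = 9 number C(9+3,3) = 220.
Subtract solutions that violate a single cap (substitute x_i' = x_i − (cap_i+1)): x_1 ≥ 3 gives C(9,3) = 84; x_2 ≥ 8 gives C(4,3) = 4; x_3 ≥ 5 gives C(7,3) = 35; x_4 ≥ 5 gives C(7,3) = 35. Together 158.
Add back pairs where two caps are both exceeded: 0 + 4 + 4 + 0 + 0 + 0 = 8.
By inclusion–exclusion the count is 220 − 158 + 8 = 70.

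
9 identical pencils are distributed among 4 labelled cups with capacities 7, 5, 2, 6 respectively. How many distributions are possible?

103

By stars and bars, unrestricted non-negative solutions to x_1+…+x_4 = 9 number C(9+3,3) = 220.
Subtract solutions that violate a single cap (substitute x_i' = x_i − (cap_i+1)): x_1 ≥ 8 gives C(4,3) = 4; x_2 ≥ 6 gives C(6,3) = 20; x_3 ≥ 3 gives C(9,3) = 84; x_4 ≥ 7 gives C(5,3) = 10. Together 118.
Add back pairs where two caps are both exceeded: 0 + 0 + 0 + 1 + 0 + 0 = 1.
By inclusion–exclusion the count is 220 − 118 + 1 = 103.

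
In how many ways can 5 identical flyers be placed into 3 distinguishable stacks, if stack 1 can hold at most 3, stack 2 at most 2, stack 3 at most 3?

9

By stars and bars, unrestricted non-negative solutions to x_1+…+x_3 = 5 number C(5+2,2) = 21.
Subtract solutions that violate a single cap (substitute x_i' = x_i − (cap_i+1)): x_1 ≥ 4 gives C(3,2) = 3; x_2 ≥ 3 gives C(4,2) = 6; x_3 ≥ 4 gives C(3,2) = 3. Together 12.
No two caps can be exceeded simultaneously, so the pair terms are all 0.
By inclusion–exclusion the count is 21 − 12 + 0 = 9.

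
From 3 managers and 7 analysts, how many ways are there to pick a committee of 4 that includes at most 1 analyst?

7

Split by how many analysts are chosen (0 through 1).
Sum: C(7,0)·C(3,4) + C(7,1)·C(3,3) = 0 + 7 = 7.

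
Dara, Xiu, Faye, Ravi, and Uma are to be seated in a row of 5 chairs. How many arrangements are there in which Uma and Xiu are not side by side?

There are 5! = 120 arrangements in all. If Uma and Xiu are adjacent, merging them into one block gives 2·(4)! = 48 arrangements.
So 120 − 48 = 72 arrangements keep them apart.

72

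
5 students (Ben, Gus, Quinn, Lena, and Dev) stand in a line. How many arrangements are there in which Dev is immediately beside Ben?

48

Treat {Dev, Ben} as a single unit. There are 4 units to order, and the pair itself can be ordered 2 ways.
So the count is 2·(4)! = 48.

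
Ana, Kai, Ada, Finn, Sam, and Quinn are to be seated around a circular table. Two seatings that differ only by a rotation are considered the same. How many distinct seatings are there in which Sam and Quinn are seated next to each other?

Glue Sam and Quinn into a block (2 internal orders). Seating 5 units around a circle gives (4)! arrangements.
So 2 × (4)! = 2 × 24 = 48.

48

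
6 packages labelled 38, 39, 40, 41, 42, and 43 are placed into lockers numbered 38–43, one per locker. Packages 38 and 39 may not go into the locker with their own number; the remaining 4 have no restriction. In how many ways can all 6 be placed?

504

Let Aᵢ (for i ∈ {38, 39}) be the placements that put package i in its forbidden locker. Any j of these fix j positions, leaving (6−j)! ways to fill the rest, and there are C(2,j) ways to pick which j.
By inclusion–exclusion, the number of valid placements is Σ_{j=0}^{2} (−1)^j C(2,j)·(6−j)!.
Computing: 720 − 240 + 24 = 504.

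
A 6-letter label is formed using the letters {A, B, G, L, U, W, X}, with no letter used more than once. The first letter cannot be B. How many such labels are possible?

4320

The first letter has 7−1 = 6 choices (anything except B).
The remaining 5 letters are filled from the other 6 symbols without repetition: 6 × 5 × 4 × 3 × 2 = 720.
Total: 6 × 720 = 4320.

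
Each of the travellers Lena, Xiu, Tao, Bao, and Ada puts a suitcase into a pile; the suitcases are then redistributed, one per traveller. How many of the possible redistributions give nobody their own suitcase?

Count assignments avoiding every fixed point. For any j of the 5 travellers fixed to their own suitcase, the other 5−j can be arranged in (5−j)! ways.
By inclusion–exclusion this is Σ_{j=0}^{5} (−1)^j C(5,j)·(5−j)!.
Computing: 120 − 120 + 60 − 20 + 5 − 1 = 44.

44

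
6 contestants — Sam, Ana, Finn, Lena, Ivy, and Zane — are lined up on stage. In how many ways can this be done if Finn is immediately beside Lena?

Place the 4 others and the Finn-Lena pair as 5 objects in a line; the pair has 2 internal arrangements.
So the count is 2·(5)! = 240.

240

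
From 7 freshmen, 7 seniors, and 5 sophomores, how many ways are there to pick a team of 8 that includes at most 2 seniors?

25443

Split by how many seniors are chosen (0 through 2).
Sum: C(7,0)·C(12,8) + C(7,1)·C(12,7) + C(7,2)·C(12,6) = 495 + 5544 + 19404 = 25443.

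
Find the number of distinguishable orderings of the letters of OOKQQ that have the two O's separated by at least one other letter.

Total arrangements of OOKQQ: 5!/(2!·2!) = 30.
Arrangements with the O's together: treat OO as one letter, giving (4)!/(2!) = 12.
Hence 30 − 12 = 18.

18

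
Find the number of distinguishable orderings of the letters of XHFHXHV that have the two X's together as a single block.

Treat the 2 copies of X as a single block. The multiset to arrange is then {XX, F, H, H, H, V}, 6 items in all.
That gives (6)!/(3!) = 120 arrangements.

120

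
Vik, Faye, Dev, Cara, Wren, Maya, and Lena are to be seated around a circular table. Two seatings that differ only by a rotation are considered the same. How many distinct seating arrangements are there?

Fix one person's seat to break rotational symmetry; the remaining 6 people can be arranged in (6)! = 720 ways.

720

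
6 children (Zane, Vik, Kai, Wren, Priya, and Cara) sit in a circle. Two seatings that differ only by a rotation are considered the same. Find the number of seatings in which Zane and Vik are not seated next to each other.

Without the restriction there are (5)! = 120 seatings.
Those with Zane next to Vik: fuse the pair into one unit and seat 5 units around a circle — 2·(4)! = 48.
Subtracting, 120 − 48 = 72.

72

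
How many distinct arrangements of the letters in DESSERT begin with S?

With the first slot taken by S, it remains to arrange the other 6 letters (DESERT).
Those 6 letters have E appearing twice, giving (6)!/(2!) = 360.

360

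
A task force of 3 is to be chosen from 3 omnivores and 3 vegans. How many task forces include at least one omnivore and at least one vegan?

18

Total 3-person selections from all 6: C(6,3) = 20.
Subtract selections that omit an entire group: no omnivores → C(3,3) = 1; no vegans → C(3,3) = 1.
Both groups omitted at once is impossible, so 20 − 2 = 18.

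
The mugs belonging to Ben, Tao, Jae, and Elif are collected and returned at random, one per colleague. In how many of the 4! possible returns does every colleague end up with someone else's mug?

9

Count assignments avoiding every fixed point. For any j of the 4 colleagues fixed to their own mug, the other 4−j can be arranged in (4−j)! ways.
By inclusion–exclusion this is Σ_{j=0}^{4} (−1)^j C(4,j)·(4−j)!.
Computing: 24 − 24 + 12 − 4 + 1 = 9.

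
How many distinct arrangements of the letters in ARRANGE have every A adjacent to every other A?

360

Treat the 2 copies of A as a single block. The multiset to arrange is then {AA, E, G, N, R, R}, 6 items in all.
That gives (6)!/(2!) = 360 arrangements.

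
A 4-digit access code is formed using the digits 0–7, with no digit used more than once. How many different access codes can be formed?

This is a permutation of 4 out of 8: P(8,4) = 8!/4!.
That product is 8 × 7 × 6 × 5 = 1680.

1680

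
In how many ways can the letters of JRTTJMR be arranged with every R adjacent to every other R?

180

Treat the 2 copies of R as a single block. The multiset to arrange is then {RR, J, J, M, T, T}, 6 items in all.
That gives (6)!/(2!·2!) = 180 arrangements.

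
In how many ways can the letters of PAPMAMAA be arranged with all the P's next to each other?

Treat the 2 copies of P as a single block. The multiset to arrange is then {PP, A, A, A, A, M, M}, 7 items in all.
That gives (7)!/(4!·2!) = 105 arrangements.

105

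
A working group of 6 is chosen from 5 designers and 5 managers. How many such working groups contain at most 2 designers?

Split by how many designers are chosen (0 through 2).
Sum: C(5,0)·C(5,6) + C(5,1)·C(5,5) + C(5,2)·C(5,4) = 0 + 5 + 50 = 55.

55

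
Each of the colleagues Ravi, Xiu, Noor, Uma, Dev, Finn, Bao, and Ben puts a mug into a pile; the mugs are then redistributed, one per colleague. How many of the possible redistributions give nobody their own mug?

Let Aᵢ be the assignments in which colleague i gets their own mug. We want the size of the complement of A₁∪…∪A_8.
By inclusion–exclusion this is Σ_{j=0}^{8} (−1)^j C(8,j)·(8−j)!.
Computing: 40320 − 40320 + 20160 − 6720 + 1680 − 336 + 56 − 8 + 1 = 14833.

14833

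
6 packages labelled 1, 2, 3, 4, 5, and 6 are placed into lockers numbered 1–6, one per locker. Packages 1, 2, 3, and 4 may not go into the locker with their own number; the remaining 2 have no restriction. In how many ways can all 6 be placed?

Let Aᵢ (for 1 ≤ i ≤ 4) be the placements that put package i in its forbidden locker. Any j of these fix j positions, leaving (6−j)! ways to fill the rest, and there are C(4,j) ways to pick which j.
By inclusion–exclusion, the number of valid placements is Σ_{j=0}^{4} (−1)^j C(4,j)·(6−j)!.
Computing: 720 − 480 + 144 − 24 + 2 = 362.

362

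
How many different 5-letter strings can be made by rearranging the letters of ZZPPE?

The 5 letters of ZZPPE have repeats: P appearing twice and Z appearing twice.
So there are 5! / (2!·2!) = 30 distinguishable arrangements.

30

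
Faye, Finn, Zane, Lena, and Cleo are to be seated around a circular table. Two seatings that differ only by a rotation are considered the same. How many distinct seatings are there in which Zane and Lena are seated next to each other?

Treat {Zane, Lena} as one unit (2 internal orders) and seat the resulting 4 units around the table: (3)! circular arrangements.
So 2 × (3)! = 2 × 6 = 12.

12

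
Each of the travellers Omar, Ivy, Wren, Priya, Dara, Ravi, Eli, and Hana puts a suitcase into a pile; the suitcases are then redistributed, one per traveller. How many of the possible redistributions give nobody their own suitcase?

Let Aᵢ be the assignments in which traveller i gets their own suitcase. We want the size of the complement of A₁∪…∪A_8.
By inclusion–exclusion this is Σ_{j=0}^{8} (−1)^j C(8,j)·(8−j)!.
Computing: 40320 − 40320 + 20160 − 6720 + 1680 − 336 + 56 − 8 + 1 = 14833.

14833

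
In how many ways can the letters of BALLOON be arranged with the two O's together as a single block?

360

Treat the 2 copies of O as a single block. The multiset to arrange is then {OO, A, B, L, L, N}, 6 items in all.
That gives (6)!/(2!) = 360 arrangements.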